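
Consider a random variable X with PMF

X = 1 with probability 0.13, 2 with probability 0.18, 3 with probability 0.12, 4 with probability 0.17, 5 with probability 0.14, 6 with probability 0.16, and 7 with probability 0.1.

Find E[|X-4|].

1.63

E[|X-4|] = Σ |x-4|·P(X=x)
 = 3·0.13 + 2·0.18 + 1·0.12 + 0·0.17 + 1·0.14 + 2·0.16 + 3·0.1
 = 0.39 + 0.36 + 0.12 + 0 + 0.14 + 0.32 + 0.3
 = 1.63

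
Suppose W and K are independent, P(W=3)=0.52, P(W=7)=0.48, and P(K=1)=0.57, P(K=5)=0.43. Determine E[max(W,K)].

5.3672

E[max(W,K)] = Σ_w Σ_k max(w,k) · P(W=w)P(K=k)
 = 3·0.2964 + 5·0.2236 + 7·0.2736 + 7·0.2064
 = 0.8892 + 1.118 + 1.9152 + 1.4448
 = 5.3672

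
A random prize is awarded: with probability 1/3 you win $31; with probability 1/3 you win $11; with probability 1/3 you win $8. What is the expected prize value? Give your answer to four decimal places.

E[payout] = 31·1/3 + 11·1/3 + 8·1/3
 = 31/3 + 11/3 + 8/3
 = 50/3

16.6667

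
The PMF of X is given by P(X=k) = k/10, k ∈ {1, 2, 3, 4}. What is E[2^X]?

9.8

E[2^X] = Σ 2^x·P(X=x)
 = 2·1/10 + 4·1/5 + 8·3/10 + 16·2/5
 = 1/5 + 4/5 + 12/5 + 32/5
 = 49/5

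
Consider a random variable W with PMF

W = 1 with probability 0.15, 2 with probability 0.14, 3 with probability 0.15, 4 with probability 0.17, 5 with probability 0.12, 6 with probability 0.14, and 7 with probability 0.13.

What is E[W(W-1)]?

15.28

E[W(W-1)] = Σ w(w-1)·P(W=w)
 = 0·0.15 + 2·0.14 + 6·0.15 + 12·0.17 + 20·0.12 + 30·0.14 + 42·0.13
 = 0 + 0.28 + 0.9 + 2.04 + 2.4 + 4.2 + 5.46
 = 15.28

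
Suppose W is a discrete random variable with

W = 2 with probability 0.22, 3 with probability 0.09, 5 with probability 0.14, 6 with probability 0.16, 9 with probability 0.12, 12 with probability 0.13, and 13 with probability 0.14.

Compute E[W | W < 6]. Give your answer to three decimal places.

3.133

P(W < 6) = 0.22 + 0.09 + 0.14 = 0.45.
E[W | W < 6] = [2·0.22 + 3·0.09 + 5·0.14] / 0.45
 = 1.41 / 0.45
 = 47/15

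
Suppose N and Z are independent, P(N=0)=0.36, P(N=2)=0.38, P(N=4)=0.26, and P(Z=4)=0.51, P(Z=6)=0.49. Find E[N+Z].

E[N+Z] = Σ_n Σ_z (n+z) · P(N=n)P(Z=z)
 = 4·0.1836 + 6·0.1764 + 6·0.1938 + 8·0.1862 + 8·0.1326 + 10·0.1274
 = 0.7344 + 1.0584 + 1.1628 + 1.4896 + 1.0608 + 1.274
 = 6.78

6.78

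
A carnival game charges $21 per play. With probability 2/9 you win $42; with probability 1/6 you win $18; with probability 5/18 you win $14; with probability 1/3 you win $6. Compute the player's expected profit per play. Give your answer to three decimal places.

-2.778

E[payout] = 42·2/9 + 18·1/6 + 14·5/18 + 6·1/3
 = 28/3 + 3 + 35/9 + 2
 = 164/9
Net = 164/9 - 21 = -25/9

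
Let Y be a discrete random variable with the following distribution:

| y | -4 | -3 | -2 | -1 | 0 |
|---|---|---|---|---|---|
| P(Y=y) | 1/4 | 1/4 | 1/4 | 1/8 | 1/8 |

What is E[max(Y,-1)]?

E[max(Y,-1)] = Σ max(y,-1)·P(Y=y)
 = (-1)·1/4 + (-1)·1/4 + (-1)·1/4 + (-1)·1/8 + 0·1/8
 = (-1/4) + (-1/4) + (-1/4) + (-1/8) + 0
 = -7/8

-0.875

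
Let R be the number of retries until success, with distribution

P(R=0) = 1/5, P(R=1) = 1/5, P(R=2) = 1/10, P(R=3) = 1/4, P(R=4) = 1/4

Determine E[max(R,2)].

2.75

E[max(R,2)] = Σ max(r,2)·P(R=r)
 = 2·1/5 + 2·1/5 + 2·1/10 + 3·1/4 + 4·1/4
 = 2/5 + 2/5 + 1/5 + 3/4 + 1
 = 11/4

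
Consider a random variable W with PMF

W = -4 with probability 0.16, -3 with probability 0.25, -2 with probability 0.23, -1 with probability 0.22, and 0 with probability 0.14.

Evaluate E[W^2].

5.95

E[W^2] = Σ w^2·P(W=w)
 = 16·0.16 + 9·0.25 + 4·0.23 + 1·0.22 + 0·0.14
 = 2.56 + 2.25 + 0.92 + 0.22 + 0
 = 5.95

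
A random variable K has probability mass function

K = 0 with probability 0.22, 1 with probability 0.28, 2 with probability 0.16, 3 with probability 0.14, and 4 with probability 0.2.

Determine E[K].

E[K] = Σ k·P(K=k)
 = 0·0.22 + 1·0.28 + 2·0.16 + 3·0.14 + 4·0.2
 = 0 + 0.28 + 0.32 + 0.42 + 0.8
 = 1.82

1.82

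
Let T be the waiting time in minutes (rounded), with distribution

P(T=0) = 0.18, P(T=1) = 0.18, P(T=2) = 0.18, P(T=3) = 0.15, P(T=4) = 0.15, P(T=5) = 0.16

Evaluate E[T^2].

E[T^2] = Σ t^2·P(T=t)
 = 0·0.18 + 1·0.18 + 4·0.18 + 9·0.15 + 16·0.15 + 25·0.16
 = 0 + 0.18 + 0.72 + 1.35 + 2.4 + 4
 = 8.65

8.65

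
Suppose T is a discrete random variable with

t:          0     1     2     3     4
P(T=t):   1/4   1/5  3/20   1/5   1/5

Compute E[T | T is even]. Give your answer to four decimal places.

1.8333

P(T is even) = 1/4 + 3/20 + 1/5 = 3/5.
E[T | T is even] = [0·1/4 + 2·3/20 + 4·1/5] / (3/5)
 = 11/10 / (3/5)
 = 11/6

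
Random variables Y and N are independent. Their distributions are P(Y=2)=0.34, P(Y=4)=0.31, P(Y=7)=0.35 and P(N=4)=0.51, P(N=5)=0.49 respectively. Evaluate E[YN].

19.6213

E[YN] = Σ_y Σ_n yn · P(Y=y)P(N=n)
 = 8·0.1734 + 10·0.1666 + 16·0.1581 + 20·0.1519 + 28·0.1785 + 35·0.1715
 = 1.3872 + 1.666 + 2.5296 + 3.038 + 4.998 + 6.0025
 = 19.6213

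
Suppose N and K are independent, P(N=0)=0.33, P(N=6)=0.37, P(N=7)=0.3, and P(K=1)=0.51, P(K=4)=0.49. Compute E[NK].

E[NK] = Σ_n Σ_k nk · P(N=n)P(K=k)
 = 0·0.1683 + 0·0.1617 + 6·0.1887 + 24·0.1813 + 7·0.153 + 28·0.147
 = 0 + 0 + 1.1322 + 4.3512 + 1.071 + 4.116
 = 10.6704

10.6704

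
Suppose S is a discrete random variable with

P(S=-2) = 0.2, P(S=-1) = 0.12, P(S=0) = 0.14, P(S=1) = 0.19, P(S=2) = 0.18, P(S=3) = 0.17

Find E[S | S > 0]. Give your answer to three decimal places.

1.963

P(S > 0) = 0.19 + 0.18 + 0.17 = 0.54.
E[S | S > 0] = [1·0.19 + 2·0.18 + 3·0.17] / 0.54
 = 1.06 / 0.54
 = 53/27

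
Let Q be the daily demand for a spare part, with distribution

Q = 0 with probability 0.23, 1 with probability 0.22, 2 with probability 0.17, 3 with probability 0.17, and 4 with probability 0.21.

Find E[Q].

1.91

E[Q] = Σ q·P(Q=q)
 = 0·0.23 + 1·0.22 + 2·0.17 + 3·0.17 + 4·0.21
 = 0 + 0.22 + 0.34 + 0.51 + 0.84
 = 1.91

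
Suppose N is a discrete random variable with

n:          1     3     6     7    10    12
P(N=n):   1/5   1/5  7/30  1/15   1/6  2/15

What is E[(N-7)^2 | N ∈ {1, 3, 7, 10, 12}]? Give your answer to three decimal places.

P(N ∈ {1, 3, 7, 10, 12}) = 1/5 + 1/5 + 1/15 + 1/6 + 2/15 = 23/30.
E[(N-7)^2 | N ∈ {1, 3, 7, 10, 12}] = [36·1/5 + 16·1/5 + 0·1/15 + 9·1/6 + 25·2/15] / (23/30)
 = 457/30 / (23/30)
 = 457/23

19.870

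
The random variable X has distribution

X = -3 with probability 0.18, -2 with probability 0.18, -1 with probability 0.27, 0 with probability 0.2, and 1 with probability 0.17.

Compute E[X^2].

E[X^2] = Σ x^2·P(X=x)
 = 9·0.18 + 4·0.18 + 1·0.27 + 0·0.2 + 1·0.17
 = 1.62 + 0.72 + 0.27 + 0 + 0.17
 = 2.78

2.78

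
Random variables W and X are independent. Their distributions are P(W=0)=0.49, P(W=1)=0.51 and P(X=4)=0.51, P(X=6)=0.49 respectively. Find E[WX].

2.5398

E[WX] = Σ_w Σ_x wx · P(W=w)P(X=x)
 = 0·0.2499 + 0·0.2401 + 4·0.2601 + 6·0.2499
 = 0 + 0 + 1.0404 + 1.4994
 = 2.5398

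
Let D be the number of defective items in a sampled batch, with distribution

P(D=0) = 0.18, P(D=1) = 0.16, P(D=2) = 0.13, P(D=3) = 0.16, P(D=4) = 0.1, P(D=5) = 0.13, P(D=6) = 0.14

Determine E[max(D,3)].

3.78

E[max(D,3)] = Σ max(d,3)·P(D=d)
 = 3·0.18 + 3·0.16 + 3·0.13 + 3·0.16 + 4·0.1 + 5·0.13 + 6·0.14
 = 0.54 + 0.48 + 0.39 + 0.48 + 0.4 + 0.65 + 0.84
 = 3.78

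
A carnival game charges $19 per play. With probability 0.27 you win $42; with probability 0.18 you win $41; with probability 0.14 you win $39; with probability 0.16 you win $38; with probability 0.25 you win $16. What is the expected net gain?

E[payout] = 42·0.27 + 41·0.18 + 39·0.14 + 38·0.16 + 16·0.25
 = 11.34 + 7.38 + 5.46 + 6.08 + 4
 = 34.26
Net = 34.26 - 19 = 15.26

15.26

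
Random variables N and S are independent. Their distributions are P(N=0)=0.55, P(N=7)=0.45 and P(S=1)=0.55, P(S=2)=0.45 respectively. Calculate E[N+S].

4.6

E[N+S] = Σ_n Σ_s (n+s) · P(N=n)P(S=s)
 = 1·0.3025 + 2·0.2475 + 8·0.2475 + 9·0.2025
 = 0.3025 + 0.495 + 1.98 + 1.8225
 = 4.6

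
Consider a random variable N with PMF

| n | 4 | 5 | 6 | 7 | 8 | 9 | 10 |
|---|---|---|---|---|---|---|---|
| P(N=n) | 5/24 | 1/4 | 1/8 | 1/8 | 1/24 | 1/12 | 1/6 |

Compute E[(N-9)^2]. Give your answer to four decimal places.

E[(N-9)^2] = Σ (n-9)^2·P(N=n)
 = 25·5/24 + 16·1/4 + 9·1/8 + 4·1/8 + 1·1/24 + 0·1/12 + 1·1/6
 = 125/24 + 4 + 9/8 + 1/2 + 1/24 + 0 + 1/6
 = 265/24

11.0417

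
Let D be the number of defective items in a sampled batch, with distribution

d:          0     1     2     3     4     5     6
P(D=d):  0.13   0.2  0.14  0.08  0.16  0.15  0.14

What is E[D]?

E[D] = Σ d·P(D=d)
 = 0·0.13 + 1·0.2 + 2·0.14 + 3·0.08 + 4·0.16 + 5·0.15 + 6·0.14
 = 0 + 0.2 + 0.28 + 0.24 + 0.64 + 0.75 + 0.84
 = 2.95

2.95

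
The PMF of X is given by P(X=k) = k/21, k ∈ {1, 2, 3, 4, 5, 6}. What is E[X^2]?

E[X^2] = Σ x^2·P(X=x)
 = 1·1/21 + 4·2/21 + 9·1/7 + 16·4/21 + 25·5/21 + 36·2/7
 = 1/21 + 8/21 + 9/7 + 64/21 + 125/21 + 72/7
 = 21

21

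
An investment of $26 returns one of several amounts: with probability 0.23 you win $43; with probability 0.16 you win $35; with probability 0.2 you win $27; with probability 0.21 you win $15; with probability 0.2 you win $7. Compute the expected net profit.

E[payout] = 43·0.23 + 35·0.16 + 27·0.2 + 15·0.21 + 7·0.2
 = 9.89 + 5.6 + 5.4 + 3.15 + 1.4
 = 25.44
Net = 25.44 - 26 = -0.56

-0.56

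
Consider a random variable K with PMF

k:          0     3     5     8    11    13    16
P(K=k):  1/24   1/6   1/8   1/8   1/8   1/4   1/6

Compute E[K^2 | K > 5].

P(K > 5) = 1/8 + 1/8 + 1/4 + 1/6 = 2/3.
E[K^2 | K > 5] = [64·1/8 + 121·1/8 + 169·1/4 + 256·1/6] / (2/3)
 = 2593/24 / (2/3)
 = 2593/16

162.0625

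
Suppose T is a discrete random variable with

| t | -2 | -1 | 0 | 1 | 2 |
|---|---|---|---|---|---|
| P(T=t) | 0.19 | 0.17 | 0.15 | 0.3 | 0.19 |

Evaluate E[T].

E[T] = Σ t·P(T=t)
 = (-2)·0.19 + (-1)·0.17 + 0·0.15 + 1·0.3 + 2·0.19
 = (-0.38) + (-0.17) + 0 + 0.3 + 0.38
 = 0.13

0.13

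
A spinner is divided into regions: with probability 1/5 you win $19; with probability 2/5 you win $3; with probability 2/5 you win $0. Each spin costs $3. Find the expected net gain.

E[payout] = 19·1/5 + 3·2/5 + 0·2/5
 = 19/5 + 6/5 + 0
 = 5
Net = 5 - 3 = 2

2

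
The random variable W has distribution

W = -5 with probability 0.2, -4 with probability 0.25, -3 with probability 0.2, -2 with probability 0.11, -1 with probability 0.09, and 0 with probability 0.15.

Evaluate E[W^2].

11.33

E[W^2] = Σ w^2·P(W=w)
 = 25·0.2 + 16·0.25 + 9·0.2 + 4·0.11 + 1·0.09 + 0·0.15
 = 5 + 4 + 1.8 + 0.44 + 0.09 + 0
 = 11.33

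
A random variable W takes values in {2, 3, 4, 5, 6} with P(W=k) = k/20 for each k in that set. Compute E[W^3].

E[W^3] = Σ w^3·P(W=w)
 = 8·1/10 + 27·3/20 + 64·1/5 + 125·1/4 + 216·3/10
 = 4/5 + 81/20 + 64/5 + 125/4 + 324/5
 = 1137/10

113.7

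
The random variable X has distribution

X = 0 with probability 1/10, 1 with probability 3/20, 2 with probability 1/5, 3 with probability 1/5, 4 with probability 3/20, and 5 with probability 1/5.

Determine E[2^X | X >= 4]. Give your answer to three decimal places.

P(X >= 4) = 3/20 + 1/5 = 7/20.
E[2^X | X >= 4] = [16·3/20 + 32·1/5] / (7/20)
 = 44/5 / (7/20)
 = 176/7

25.143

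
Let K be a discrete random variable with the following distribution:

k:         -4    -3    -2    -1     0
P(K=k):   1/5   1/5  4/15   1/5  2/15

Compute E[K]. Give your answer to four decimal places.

E[K] = Σ k·P(K=k)
 = (-4)·1/5 + (-3)·1/5 + (-2)·4/15 + (-1)·1/5 + 0·2/15
 = (-4/5) + (-3/5) + (-8/15) + (-1/5) + 0
 = -32/15

-2.1333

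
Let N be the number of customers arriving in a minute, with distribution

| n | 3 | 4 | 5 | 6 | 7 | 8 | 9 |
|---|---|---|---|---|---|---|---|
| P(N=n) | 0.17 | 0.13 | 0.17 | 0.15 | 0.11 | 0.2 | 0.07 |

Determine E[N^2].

37.12

E[N^2] = Σ n^2·P(N=n)
 = 9·0.17 + 16·0.13 + 25·0.17 + 36·0.15 + 49·0.11 + 64·0.2 + 81·0.07
 = 1.53 + 2.08 + 4.25 + 5.4 + 5.39 + 12.8 + 5.67
 = 37.12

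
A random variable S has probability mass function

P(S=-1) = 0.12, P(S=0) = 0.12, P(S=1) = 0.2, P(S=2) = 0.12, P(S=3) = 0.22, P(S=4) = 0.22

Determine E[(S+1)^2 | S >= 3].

20.5

P(S >= 3) = 0.22 + 0.22 = 0.44.
E[(S+1)^2 | S >= 3] = [16·0.22 + 25·0.22] / 0.44
 = 9.02 / 0.44
 = 41/2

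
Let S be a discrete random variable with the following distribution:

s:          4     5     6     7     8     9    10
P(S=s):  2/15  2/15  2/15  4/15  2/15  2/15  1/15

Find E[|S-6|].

1.6

E[|S-6|] = Σ |s-6|·P(S=s)
 = 2·2/15 + 1·2/15 + 0·2/15 + 1·4/15 + 2·2/15 + 3·2/15 + 4·1/15
 = 4/15 + 2/15 + 0 + 4/15 + 4/15 + 2/5 + 4/15
 = 8/5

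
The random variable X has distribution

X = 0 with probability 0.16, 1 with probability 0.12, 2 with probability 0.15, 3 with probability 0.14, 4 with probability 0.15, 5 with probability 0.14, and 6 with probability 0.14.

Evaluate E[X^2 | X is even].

P(X is even) = 0.16 + 0.15 + 0.15 + 0.14 = 0.6.
E[X^2 | X is even] = [0·0.16 + 4·0.15 + 16·0.15 + 36·0.14] / 0.6
 = 8.04 / 0.6
 = 67/5

13.4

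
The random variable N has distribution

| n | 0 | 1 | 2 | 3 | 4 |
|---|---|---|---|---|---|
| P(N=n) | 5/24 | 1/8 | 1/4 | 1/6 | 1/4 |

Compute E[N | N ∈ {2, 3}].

2.4

P(N ∈ {2, 3}) = 1/4 + 1/6 = 5/12.
E[N | N ∈ {2, 3}] = [2·1/4 + 3·1/6] / (5/12)
 = 1 / (5/12)
 = 12/5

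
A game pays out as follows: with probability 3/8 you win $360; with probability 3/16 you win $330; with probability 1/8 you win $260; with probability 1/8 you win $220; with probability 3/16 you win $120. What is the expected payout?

E[payout] = 360·3/8 + 330·3/16 + 260·1/8 + 220·1/8 + 120·3/16
 = 135 + 495/8 + 65/2 + 55/2 + 45/2
 = 2235/8

279.375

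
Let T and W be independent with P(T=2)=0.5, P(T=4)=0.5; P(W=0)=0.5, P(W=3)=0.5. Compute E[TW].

E[TW] = Σ_t Σ_w tw · P(T=t)P(W=w)
 = 0·0.25 + 6·0.25 + 0·0.25 + 12·0.25
 = 0 + 1.5 + 0 + 3
 = 4.5

4.5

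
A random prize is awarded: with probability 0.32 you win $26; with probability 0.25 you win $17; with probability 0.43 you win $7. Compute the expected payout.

15.58

E[payout] = 26·0.32 + 17·0.25 + 7·0.43
 = 8.32 + 4.25 + 3.01
 = 15.58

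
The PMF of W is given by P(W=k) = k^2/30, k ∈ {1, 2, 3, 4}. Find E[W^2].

11.8

E[W^2] = Σ w^2·P(W=w)
 = 1·1/30 + 4·2/15 + 9·3/10 + 16·8/15
 = 1/30 + 8/15 + 27/10 + 128/15
 = 59/5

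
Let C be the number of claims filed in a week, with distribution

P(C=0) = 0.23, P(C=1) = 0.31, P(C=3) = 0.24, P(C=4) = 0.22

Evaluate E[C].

1.91

E[C] = Σ c·P(C=c)
 = 0·0.23 + 1·0.31 + 3·0.24 + 4·0.22
 = 0 + 0.31 + 0.72 + 0.88
 = 1.91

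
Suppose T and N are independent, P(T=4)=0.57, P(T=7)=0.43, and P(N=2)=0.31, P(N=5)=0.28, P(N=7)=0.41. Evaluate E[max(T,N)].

6.1507

E[max(T,N)] = Σ_t Σ_n max(t,n) · P(T=t)P(N=n)
 = 4·0.1767 + 5·0.1596 + 7·0.2337 + 7·0.1333 + 7·0.1204 + 7·0.1763
 = 0.7068 + 0.798 + 1.6359 + 0.9331 + 0.8428 + 1.2341
 = 6.1507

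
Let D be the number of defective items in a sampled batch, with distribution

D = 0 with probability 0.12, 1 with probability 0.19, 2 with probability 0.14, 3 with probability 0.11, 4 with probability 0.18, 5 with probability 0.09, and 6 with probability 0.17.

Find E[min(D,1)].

E[min(D,1)] = Σ min(d,1)·P(D=d)
 = 0·0.12 + 1·0.19 + 1·0.14 + 1·0.11 + 1·0.18 + 1·0.09 + 1·0.17
 = 0 + 0.19 + 0.14 + 0.11 + 0.18 + 0.09 + 0.17
 = 0.88

0.88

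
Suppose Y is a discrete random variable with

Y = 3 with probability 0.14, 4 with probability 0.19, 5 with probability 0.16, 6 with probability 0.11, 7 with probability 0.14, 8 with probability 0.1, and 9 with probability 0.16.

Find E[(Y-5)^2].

E[(Y-5)^2] = Σ (y-5)^2·P(Y=y)
 = 4·0.14 + 1·0.19 + 0·0.16 + 1·0.11 + 4·0.14 + 9·0.1 + 16·0.16
 = 0.56 + 0.19 + 0 + 0.11 + 0.56 + 0.9 + 2.56
 = 4.88

4.88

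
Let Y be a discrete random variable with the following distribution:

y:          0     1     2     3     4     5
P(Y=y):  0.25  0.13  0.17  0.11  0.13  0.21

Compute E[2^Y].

10.87

E[2^Y] = Σ 2^y·P(Y=y)
 = 1·0.25 + 2·0.13 + 4·0.17 + 8·0.11 + 16·0.13 + 32·0.21
 = 0.25 + 0.26 + 0.68 + 0.88 + 2.08 + 6.72
 = 10.87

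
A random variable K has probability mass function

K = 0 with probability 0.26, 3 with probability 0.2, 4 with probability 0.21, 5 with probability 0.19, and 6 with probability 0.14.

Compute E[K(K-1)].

E[K(K-1)] = Σ k(k-1)·P(K=k)
 = 0·0.26 + 6·0.2 + 12·0.21 + 20·0.19 + 30·0.14
 = 0 + 1.2 + 2.52 + 3.8 + 4.2
 = 11.72

11.72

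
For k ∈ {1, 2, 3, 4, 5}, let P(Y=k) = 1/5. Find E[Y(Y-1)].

8

E[Y(Y-1)] = Σ y(y-1)·P(Y=y)
 = 0·1/5 + 2·1/5 + 6·1/5 + 12·1/5 + 20·1/5
 = 0 + 2/5 + 6/5 + 12/5 + 4
 = 8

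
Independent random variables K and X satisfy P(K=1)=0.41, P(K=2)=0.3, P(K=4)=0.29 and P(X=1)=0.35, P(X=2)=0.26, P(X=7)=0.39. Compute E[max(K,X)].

E[max(K,X)] = Σ_k Σ_x max(k,x) · P(K=k)P(X=x)
 = 1·0.1435 + 2·0.1066 + 7·0.1599 + 2·0.105 + 2·0.078 + 7·0.117 + 4·0.1015 + 4·0.0754 + 7·0.1131
 = 0.1435 + 0.2132 + 1.1193 + 0.21 + 0.156 + 0.819 + 0.406 + 0.3016 + 0.7917
 = 4.1603

4.1603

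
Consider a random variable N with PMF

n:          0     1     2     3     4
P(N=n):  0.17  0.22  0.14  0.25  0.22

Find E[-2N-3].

-7.26

E[-2N-3] = Σ (-2n-3)·P(N=n)
 = (-3)·0.17 + (-5)·0.22 + (-7)·0.14 + (-9)·0.25 + (-11)·0.22
 = (-0.51) + (-1.1) + (-0.98) + (-2.25) + (-2.42)
 = -7.26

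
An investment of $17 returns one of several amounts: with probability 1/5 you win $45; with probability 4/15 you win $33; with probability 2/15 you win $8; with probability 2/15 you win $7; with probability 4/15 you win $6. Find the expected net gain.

E[payout] = 45·1/5 + 33·4/15 + 8·2/15 + 7·2/15 + 6·4/15
 = 9 + 44/5 + 16/15 + 14/15 + 8/5
 = 107/5
Net = 107/5 - 17 = 22/5

4.4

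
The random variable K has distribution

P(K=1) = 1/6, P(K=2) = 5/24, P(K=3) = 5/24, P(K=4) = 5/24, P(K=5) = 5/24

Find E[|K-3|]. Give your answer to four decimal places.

E[|K-3|] = Σ |k-3|·P(K=k)
 = 2·1/6 + 1·5/24 + 0·5/24 + 1·5/24 + 2·5/24
 = 1/3 + 5/24 + 0 + 5/24 + 5/12
 = 7/6

1.1667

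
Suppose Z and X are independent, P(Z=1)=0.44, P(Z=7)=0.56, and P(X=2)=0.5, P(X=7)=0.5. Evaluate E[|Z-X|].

E[|Z-X|] = Σ_z Σ_x |z-x| · P(Z=z)P(X=x)
 = 1·0.22 + 6·0.22 + 5·0.28 + 0·0.28
 = 0.22 + 1.32 + 1.4 + 0
 = 2.94

2.94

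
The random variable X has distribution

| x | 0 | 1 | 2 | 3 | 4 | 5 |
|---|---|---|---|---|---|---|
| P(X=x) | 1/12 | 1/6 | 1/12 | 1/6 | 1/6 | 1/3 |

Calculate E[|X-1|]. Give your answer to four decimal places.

2.3333

E[|X-1|] = Σ |x-1|·P(X=x)
 = 1·1/12 + 0·1/6 + 1·1/12 + 2·1/6 + 3·1/6 + 4·1/3
 = 1/12 + 0 + 1/12 + 1/3 + 1/2 + 4/3
 = 7/3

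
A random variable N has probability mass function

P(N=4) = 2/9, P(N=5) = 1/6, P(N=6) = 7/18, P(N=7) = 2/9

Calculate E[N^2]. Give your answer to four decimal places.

32.6111

E[N^2] = Σ n^2·P(N=n)
 = 16·2/9 + 25·1/6 + 36·7/18 + 49·2/9
 = 32/9 + 25/6 + 14 + 98/9
 = 587/18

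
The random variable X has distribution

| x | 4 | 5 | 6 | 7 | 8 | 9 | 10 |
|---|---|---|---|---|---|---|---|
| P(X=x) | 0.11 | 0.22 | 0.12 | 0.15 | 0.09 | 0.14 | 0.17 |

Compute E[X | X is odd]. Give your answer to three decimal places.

6.686

P(X is odd) = 0.22 + 0.15 + 0.14 = 0.51.
E[X | X is odd] = [5·0.22 + 7·0.15 + 9·0.14] / 0.51
 = 3.41 / 0.51
 = 341/51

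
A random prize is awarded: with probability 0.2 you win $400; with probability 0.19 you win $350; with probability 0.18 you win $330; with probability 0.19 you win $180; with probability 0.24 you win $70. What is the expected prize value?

256.9

E[payout] = 400·0.2 + 350·0.19 + 330·0.18 + 180·0.19 + 70·0.24
 = 80 + 66.5 + 59.4 + 34.2 + 16.8
 = 256.9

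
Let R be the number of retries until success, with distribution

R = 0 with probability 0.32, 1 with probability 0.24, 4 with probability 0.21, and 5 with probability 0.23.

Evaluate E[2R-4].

0.46

E[2R-4] = Σ (2r-4)·P(R=r)
 = (-4)·0.32 + (-2)·0.24 + 4·0.21 + 6·0.23
 = (-1.28) + (-0.48) + 0.84 + 1.38
 = 0.46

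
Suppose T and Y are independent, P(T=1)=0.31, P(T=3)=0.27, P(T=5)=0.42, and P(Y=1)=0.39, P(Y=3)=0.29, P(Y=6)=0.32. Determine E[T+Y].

6.4

E[T+Y] = Σ_t Σ_y (t+y) · P(T=t)P(Y=y)
 = 2·0.1209 + 4·0.0899 + 7·0.0992 + 4·0.1053 + 6·0.0783 + 9·0.0864 + 6·0.1638 + 8·0.1218 + 11·0.1344
 = 0.2418 + 0.3596 + 0.6944 + 0.4212 + 0.4698 + 0.7776 + 0.9828 + 0.9744 + 1.4784
 = 6.4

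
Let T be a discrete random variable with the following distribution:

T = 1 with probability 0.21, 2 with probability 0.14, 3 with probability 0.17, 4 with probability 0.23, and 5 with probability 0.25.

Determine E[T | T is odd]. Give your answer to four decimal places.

3.1270

P(T is odd) = 0.21 + 0.17 + 0.25 = 0.63.
E[T | T is odd] = [1·0.21 + 3·0.17 + 5·0.25] / 0.63
 = 1.97 / 0.63
 = 197/63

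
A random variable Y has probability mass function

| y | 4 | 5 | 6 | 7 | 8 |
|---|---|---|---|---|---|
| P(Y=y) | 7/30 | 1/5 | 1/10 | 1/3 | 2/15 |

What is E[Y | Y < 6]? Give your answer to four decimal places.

4.4615

P(Y < 6) = 7/30 + 1/5 = 13/30.
E[Y | Y < 6] = [4·7/30 + 5·1/5] / (13/30)
 = 29/15 / (13/30)
 = 58/13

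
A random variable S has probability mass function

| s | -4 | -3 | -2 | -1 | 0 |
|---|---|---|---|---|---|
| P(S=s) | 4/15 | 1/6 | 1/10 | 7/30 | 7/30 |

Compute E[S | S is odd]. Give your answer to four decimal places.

-1.8333

P(S is odd) = 1/6 + 7/30 = 2/5.
E[S | S is odd] = [(-3)·1/6 + (-1)·7/30] / (2/5)
 = -11/15 / (2/5)
 = -11/6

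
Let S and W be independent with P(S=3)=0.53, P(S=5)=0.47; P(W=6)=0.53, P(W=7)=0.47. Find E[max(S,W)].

E[max(S,W)] = Σ_s Σ_w max(s,w) · P(S=s)P(W=w)
 = 6·0.2809 + 7·0.2491 + 6·0.2491 + 7·0.2209
 = 1.6854 + 1.7437 + 1.4946 + 1.5463
 = 6.47

6.47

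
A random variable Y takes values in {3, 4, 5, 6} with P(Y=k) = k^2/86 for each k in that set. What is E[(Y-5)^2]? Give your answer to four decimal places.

1.0233

E[(Y-5)^2] = Σ (y-5)^2·P(Y=y)
 = 4·9/86 + 1·8/43 + 0·25/86 + 1·18/43
 = 18/43 + 8/43 + 0 + 18/43
 = 44/43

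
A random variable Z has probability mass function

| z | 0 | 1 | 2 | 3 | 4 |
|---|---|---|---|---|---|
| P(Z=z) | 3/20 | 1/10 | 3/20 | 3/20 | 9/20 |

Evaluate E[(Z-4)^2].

E[(Z-4)^2] = Σ (z-4)^2·P(Z=z)
 = 16·3/20 + 9·1/10 + 4·3/20 + 1·3/20 + 0·9/20
 = 12/5 + 9/10 + 3/5 + 3/20 + 0
 = 81/20

4.05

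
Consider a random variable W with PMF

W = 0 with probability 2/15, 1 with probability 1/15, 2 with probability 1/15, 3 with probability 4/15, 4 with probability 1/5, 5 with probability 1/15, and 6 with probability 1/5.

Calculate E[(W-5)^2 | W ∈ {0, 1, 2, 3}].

11.375

P(W ∈ {0, 1, 2, 3}) = 2/15 + 1/15 + 1/15 + 4/15 = 8/15.
E[(W-5)^2 | W ∈ {0, 1, 2, 3}] = [25·2/15 + 16·1/15 + 9·1/15 + 4·4/15] / (8/15)
 = 91/15 / (8/15)
 = 91/8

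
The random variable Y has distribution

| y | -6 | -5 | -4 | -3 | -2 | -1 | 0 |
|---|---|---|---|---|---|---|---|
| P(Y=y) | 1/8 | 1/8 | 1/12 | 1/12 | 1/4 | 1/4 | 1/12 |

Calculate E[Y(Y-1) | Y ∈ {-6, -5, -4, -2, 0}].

P(Y ∈ {-6, -5, -4, -2, 0}) = 1/8 + 1/8 + 1/12 + 1/4 + 1/12 = 2/3.
E[Y(Y-1) | Y ∈ {-6, -5, -4, -2, 0}] = [42·1/8 + 30·1/8 + 20·1/12 + 6·1/4 + 0·1/12] / (2/3)
 = 73/6 / (2/3)
 = 73/4

18.25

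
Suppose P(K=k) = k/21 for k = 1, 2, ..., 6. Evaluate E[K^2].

21

E[K^2] = Σ k^2·P(K=k)
 = 1·1/21 + 4·2/21 + 9·1/7 + 16·4/21 + 25·5/21 + 36·2/7
 = 1/21 + 8/21 + 9/7 + 64/21 + 125/21 + 72/7
 = 21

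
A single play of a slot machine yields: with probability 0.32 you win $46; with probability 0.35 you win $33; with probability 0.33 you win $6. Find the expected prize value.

28.25

E[payout] = 46·0.32 + 33·0.35 + 6·0.33
 = 14.72 + 11.55 + 1.98
 = 28.25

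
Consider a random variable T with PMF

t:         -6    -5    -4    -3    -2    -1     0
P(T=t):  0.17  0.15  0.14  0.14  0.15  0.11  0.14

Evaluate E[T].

-3.16

E[T] = Σ t·P(T=t)
 = (-6)·0.17 + (-5)·0.15 + (-4)·0.14 + (-3)·0.14 + (-2)·0.15 + (-1)·0.11 + 0·0.14
 = (-1.02) + (-0.75) + (-0.56) + (-0.42) + (-0.3) + (-0.11) + 0
 = -3.16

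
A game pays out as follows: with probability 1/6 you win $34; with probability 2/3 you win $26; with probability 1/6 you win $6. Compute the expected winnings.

E[payout] = 34·1/6 + 26·2/3 + 6·1/6
 = 17/3 + 52/3 + 1
 = 24

24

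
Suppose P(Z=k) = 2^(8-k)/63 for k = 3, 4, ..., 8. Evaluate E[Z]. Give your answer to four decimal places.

E[Z] = Σ z·P(Z=z)
 = 3·32/63 + 4·16/63 + 5·8/63 + 6·4/63 + 7·2/63 + 8·1/63
 = 32/21 + 64/63 + 40/63 + 8/21 + 2/9 + 8/63
 = 82/21

3.9048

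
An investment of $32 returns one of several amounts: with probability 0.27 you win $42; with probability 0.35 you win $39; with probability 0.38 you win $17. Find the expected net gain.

E[payout] = 42·0.27 + 39·0.35 + 17·0.38
 = 11.34 + 13.65 + 6.46
 = 31.45
Net = 31.45 - 32 = -0.55

-0.55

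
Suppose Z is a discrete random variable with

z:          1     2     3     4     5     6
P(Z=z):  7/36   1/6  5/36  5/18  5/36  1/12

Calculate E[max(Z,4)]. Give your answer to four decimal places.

4.3056

E[max(Z,4)] = Σ max(z,4)·P(Z=z)
 = 4·7/36 + 4·1/6 + 4·5/36 + 4·5/18 + 5·5/36 + 6·1/12
 = 7/9 + 2/3 + 5/9 + 10/9 + 25/36 + 1/2
 = 155/36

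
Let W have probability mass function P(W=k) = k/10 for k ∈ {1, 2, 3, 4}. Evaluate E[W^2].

10

E[W^2] = Σ w^2·P(W=w)
 = 1·1/10 + 4·1/5 + 9·3/10 + 16·2/5
 = 1/10 + 4/5 + 27/10 + 32/5
 = 10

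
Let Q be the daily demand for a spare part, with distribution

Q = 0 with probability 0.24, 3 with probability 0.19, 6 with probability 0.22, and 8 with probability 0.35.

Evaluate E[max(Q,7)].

7.35

E[max(Q,7)] = Σ max(q,7)·P(Q=q)
 = 7·0.24 + 7·0.19 + 7·0.22 + 8·0.35
 = 1.68 + 1.33 + 1.54 + 2.8
 = 7.35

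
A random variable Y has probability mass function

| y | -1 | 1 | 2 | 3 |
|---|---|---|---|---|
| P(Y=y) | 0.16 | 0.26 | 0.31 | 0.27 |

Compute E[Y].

1.53

E[Y] = Σ y·P(Y=y)
 = (-1)·0.16 + 1·0.26 + 2·0.31 + 3·0.27
 = (-0.16) + 0.26 + 0.62 + 0.81
 = 1.53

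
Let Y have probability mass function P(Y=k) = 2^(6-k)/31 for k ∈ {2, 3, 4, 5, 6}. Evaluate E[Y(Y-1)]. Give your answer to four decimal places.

E[Y(Y-1)] = Σ y(y-1)·P(Y=y)
 = 2·16/31 + 6·8/31 + 12·4/31 + 20·2/31 + 30·1/31
 = 32/31 + 48/31 + 48/31 + 40/31 + 30/31
 = 198/31

6.3871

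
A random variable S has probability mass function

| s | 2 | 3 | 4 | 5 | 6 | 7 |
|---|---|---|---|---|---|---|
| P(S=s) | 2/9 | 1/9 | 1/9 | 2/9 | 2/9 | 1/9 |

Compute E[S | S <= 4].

P(S <= 4) = 2/9 + 1/9 + 1/9 = 4/9.
E[S | S <= 4] = [2·2/9 + 3·1/9 + 4·1/9] / (4/9)
 = 11/9 / (4/9)
 = 11/4

2.75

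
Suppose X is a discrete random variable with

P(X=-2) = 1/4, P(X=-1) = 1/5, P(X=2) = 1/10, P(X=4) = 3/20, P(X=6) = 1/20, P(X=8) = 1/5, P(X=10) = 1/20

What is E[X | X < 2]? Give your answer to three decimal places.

-1.556

P(X < 2) = 1/4 + 1/5 = 9/20.
E[X | X < 2] = [(-2)·1/4 + (-1)·1/5] / (9/20)
 = -7/10 / (9/20)
 = -14/9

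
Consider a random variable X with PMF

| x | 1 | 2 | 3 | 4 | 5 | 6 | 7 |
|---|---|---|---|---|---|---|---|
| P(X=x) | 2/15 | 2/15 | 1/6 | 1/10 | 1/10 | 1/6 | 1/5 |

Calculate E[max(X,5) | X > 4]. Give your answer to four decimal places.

P(X > 4) = 1/10 + 1/6 + 1/5 = 7/15.
E[max(X,5) | X > 4] = [5·1/10 + 6·1/6 + 7·1/5] / (7/15)
 = 29/10 / (7/15)
 = 87/14

6.2143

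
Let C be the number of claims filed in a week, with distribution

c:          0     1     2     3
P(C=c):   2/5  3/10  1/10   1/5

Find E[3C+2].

5.3

E[3C+2] = Σ (3c+2)·P(C=c)
 = 2·2/5 + 5·3/10 + 8·1/10 + 11·1/5
 = 4/5 + 3/2 + 4/5 + 11/5
 = 53/10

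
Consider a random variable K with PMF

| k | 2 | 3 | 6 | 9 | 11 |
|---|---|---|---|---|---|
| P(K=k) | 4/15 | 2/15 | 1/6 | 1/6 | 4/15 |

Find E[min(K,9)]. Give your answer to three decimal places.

5.833

E[min(K,9)] = Σ min(k,9)·P(K=k)
 = 2·4/15 + 3·2/15 + 6·1/6 + 9·1/6 + 9·4/15
 = 8/15 + 2/5 + 1 + 3/2 + 12/5
 = 35/6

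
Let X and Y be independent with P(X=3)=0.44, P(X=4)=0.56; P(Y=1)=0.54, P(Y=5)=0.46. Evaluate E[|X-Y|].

2.0448

E[|X-Y|] = Σ_x Σ_y |x-y| · P(X=x)P(Y=y)
 = 2·0.2376 + 2·0.2024 + 3·0.3024 + 1·0.2576
 = 0.4752 + 0.4048 + 0.9072 + 0.2576
 = 2.0448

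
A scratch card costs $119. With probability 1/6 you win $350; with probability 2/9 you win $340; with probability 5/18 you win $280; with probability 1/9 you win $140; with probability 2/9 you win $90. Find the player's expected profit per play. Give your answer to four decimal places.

128.2222

E[payout] = 350·1/6 + 340·2/9 + 280·5/18 + 140·1/9 + 90·2/9
 = 175/3 + 680/9 + 700/9 + 140/9 + 20
 = 2225/9
Net = 2225/9 - 119 = 1154/9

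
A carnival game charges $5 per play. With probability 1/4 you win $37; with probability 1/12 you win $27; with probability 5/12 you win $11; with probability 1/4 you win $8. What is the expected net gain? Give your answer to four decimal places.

E[payout] = 37·1/4 + 27·1/12 + 11·5/12 + 8·1/4
 = 37/4 + 9/4 + 55/12 + 2
 = 217/12
Net = 217/12 - 5 = 157/12

13.0833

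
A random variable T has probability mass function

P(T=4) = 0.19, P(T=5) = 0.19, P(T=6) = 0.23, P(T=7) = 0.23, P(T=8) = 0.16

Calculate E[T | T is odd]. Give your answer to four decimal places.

P(T is odd) = 0.19 + 0.23 = 0.42.
E[T | T is odd] = [5·0.19 + 7·0.23] / 0.42
 = 2.56 / 0.42
 = 128/21

6.0952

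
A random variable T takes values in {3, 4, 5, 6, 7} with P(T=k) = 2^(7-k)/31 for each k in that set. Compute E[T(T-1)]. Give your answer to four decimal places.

E[T(T-1)] = Σ t(t-1)·P(T=t)
 = 6·16/31 + 12·8/31 + 20·4/31 + 30·2/31 + 42·1/31
 = 96/31 + 96/31 + 80/31 + 60/31 + 42/31
 = 374/31

12.0645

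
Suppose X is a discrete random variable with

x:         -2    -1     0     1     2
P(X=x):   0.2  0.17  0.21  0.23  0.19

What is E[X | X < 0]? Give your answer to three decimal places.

-1.541

P(X < 0) = 0.2 + 0.17 = 0.37.
E[X | X < 0] = [(-2)·0.2 + (-1)·0.17] / 0.37
 = -0.57 / 0.37
 = -57/37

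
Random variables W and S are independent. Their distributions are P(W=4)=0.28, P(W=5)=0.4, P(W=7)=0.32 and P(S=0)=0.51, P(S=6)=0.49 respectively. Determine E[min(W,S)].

E[min(W,S)] = Σ_w Σ_s min(w,s) · P(W=w)P(S=s)
 = 0·0.1428 + 4·0.1372 + 0·0.204 + 5·0.196 + 0·0.1632 + 6·0.1568
 = 0 + 0.5488 + 0 + 0.98 + 0 + 0.9408
 = 2.4696

2.4696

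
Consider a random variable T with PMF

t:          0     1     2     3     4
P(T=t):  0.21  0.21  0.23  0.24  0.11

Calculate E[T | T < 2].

0.5

P(T < 2) = 0.21 + 0.21 = 0.42.
E[T | T < 2] = [0·0.21 + 1·0.21] / 0.42
 = 0.21 / 0.42
 = 1/2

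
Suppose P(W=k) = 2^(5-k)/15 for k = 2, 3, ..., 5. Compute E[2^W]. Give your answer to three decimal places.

8.533

E[2^W] = Σ 2^w·P(W=w)
 = 4·8/15 + 8·4/15 + 16·2/15 + 32·1/15
 = 32/15 + 32/15 + 32/15 + 32/15
 = 128/15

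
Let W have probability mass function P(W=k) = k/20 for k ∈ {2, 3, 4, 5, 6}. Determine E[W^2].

E[W^2] = Σ w^2·P(W=w)
 = 4·1/10 + 9·3/20 + 16·1/5 + 25·1/4 + 36·3/10
 = 2/5 + 27/20 + 16/5 + 25/4 + 54/5
 = 22

22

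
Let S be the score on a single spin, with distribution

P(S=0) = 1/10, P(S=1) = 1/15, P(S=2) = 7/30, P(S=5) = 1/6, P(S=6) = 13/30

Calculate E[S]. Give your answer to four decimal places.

E[S] = Σ s·P(S=s)
 = 0·1/10 + 1·1/15 + 2·7/30 + 5·1/6 + 6·13/30
 = 0 + 1/15 + 7/15 + 5/6 + 13/5
 = 119/30

3.9667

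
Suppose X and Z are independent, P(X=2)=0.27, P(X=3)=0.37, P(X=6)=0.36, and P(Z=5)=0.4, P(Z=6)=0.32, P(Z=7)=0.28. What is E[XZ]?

22.4028

E[XZ] = Σ_x Σ_z xz · P(X=x)P(Z=z)
 = 10·0.108 + 12·0.0864 + 14·0.0756 + 15·0.148 + 18·0.1184 + 21·0.1036 + 30·0.144 + 36·0.1152 + 42·0.1008
 = 1.08 + 1.0368 + 1.0584 + 2.22 + 2.1312 + 2.1756 + 4.32 + 4.1472 + 4.2336
 = 22.4028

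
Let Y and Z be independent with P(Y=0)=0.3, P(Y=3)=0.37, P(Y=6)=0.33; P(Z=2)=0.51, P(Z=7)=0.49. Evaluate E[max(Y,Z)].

E[max(Y,Z)] = Σ_y Σ_z max(y,z) · P(Y=y)P(Z=z)
 = 2·0.153 + 7·0.147 + 3·0.1887 + 7·0.1813 + 6·0.1683 + 7·0.1617
 = 0.306 + 1.029 + 0.5661 + 1.2691 + 1.0098 + 1.1319
 = 5.3119

5.3119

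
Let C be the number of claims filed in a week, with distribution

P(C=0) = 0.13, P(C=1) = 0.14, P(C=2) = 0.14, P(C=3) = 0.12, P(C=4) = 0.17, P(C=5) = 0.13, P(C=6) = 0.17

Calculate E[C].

3.13

E[C] = Σ c·P(C=c)
 = 0·0.13 + 1·0.14 + 2·0.14 + 3·0.12 + 4·0.17 + 5·0.13 + 6·0.17
 = 0 + 0.14 + 0.28 + 0.36 + 0.68 + 0.65 + 1.02
 = 3.13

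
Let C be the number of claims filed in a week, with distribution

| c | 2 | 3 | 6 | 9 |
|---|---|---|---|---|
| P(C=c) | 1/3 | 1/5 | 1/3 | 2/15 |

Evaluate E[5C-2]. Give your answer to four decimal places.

E[5C-2] = Σ (5c-2)·P(C=c)
 = 8·1/3 + 13·1/5 + 28·1/3 + 43·2/15
 = 8/3 + 13/5 + 28/3 + 86/15
 = 61/3

20.3333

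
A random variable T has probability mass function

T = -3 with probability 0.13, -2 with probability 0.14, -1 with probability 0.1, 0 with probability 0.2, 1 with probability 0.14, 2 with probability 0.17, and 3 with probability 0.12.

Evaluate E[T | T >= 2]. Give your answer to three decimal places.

2.414

P(T >= 2) = 0.17 + 0.12 = 0.29.
E[T | T >= 2] = [2·0.17 + 3·0.12] / 0.29
 = 0.7 / 0.29
 = 70/29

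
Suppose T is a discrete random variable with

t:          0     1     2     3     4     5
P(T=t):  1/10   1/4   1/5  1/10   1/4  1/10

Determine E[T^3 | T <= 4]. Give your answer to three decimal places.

P(T <= 4) = 1/10 + 1/4 + 1/5 + 1/10 + 1/4 = 9/10.
E[T^3 | T <= 4] = [0·1/10 + 1·1/4 + 8·1/5 + 27·1/10 + 64·1/4] / (9/10)
 = 411/20 / (9/10)
 = 137/6

22.833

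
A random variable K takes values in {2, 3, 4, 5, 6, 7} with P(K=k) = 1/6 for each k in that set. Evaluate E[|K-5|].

E[|K-5|] = Σ |k-5|·P(K=k)
 = 3·1/6 + 2·1/6 + 1·1/6 + 0·1/6 + 1·1/6 + 2·1/6
 = 1/2 + 1/3 + 1/6 + 0 + 1/6 + 1/3
 = 3/2

1.5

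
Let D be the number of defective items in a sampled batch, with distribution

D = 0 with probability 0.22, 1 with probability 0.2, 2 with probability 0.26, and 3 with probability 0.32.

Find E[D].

E[D] = Σ d·P(D=d)
 = 0·0.22 + 1·0.2 + 2·0.26 + 3·0.32
 = 0 + 0.2 + 0.52 + 0.96
 = 1.68

1.68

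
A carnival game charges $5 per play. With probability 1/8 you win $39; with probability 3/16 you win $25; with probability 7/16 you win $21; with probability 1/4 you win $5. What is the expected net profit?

E[payout] = 39·1/8 + 25·3/16 + 21·7/16 + 5·1/4
 = 39/8 + 75/16 + 147/16 + 5/4
 = 20
Net = 20 - 5 = 15

15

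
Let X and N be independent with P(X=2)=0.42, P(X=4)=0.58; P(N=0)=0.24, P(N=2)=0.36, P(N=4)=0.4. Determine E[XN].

7.3312

E[XN] = Σ_x Σ_n xn · P(X=x)P(N=n)
 = 0·0.1008 + 4·0.1512 + 8·0.168 + 0·0.1392 + 8·0.2088 + 16·0.232
 = 0 + 0.6048 + 1.344 + 0 + 1.6704 + 3.712
 = 7.3312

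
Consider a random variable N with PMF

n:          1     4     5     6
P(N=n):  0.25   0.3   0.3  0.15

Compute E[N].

E[N] = Σ n·P(N=n)
 = 1·0.25 + 4·0.3 + 5·0.3 + 6·0.15
 = 0.25 + 1.2 + 1.5 + 0.9
 = 3.85

3.85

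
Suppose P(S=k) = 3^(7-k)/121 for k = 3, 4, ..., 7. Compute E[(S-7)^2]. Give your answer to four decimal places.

E[(S-7)^2] = Σ (s-7)^2·P(S=s)
 = 16·81/121 + 9·27/121 + 4·9/121 + 1·3/121 + 0·1/121
 = 1296/121 + 243/121 + 36/121 + 3/121 + 0
 = 1578/121

13.0413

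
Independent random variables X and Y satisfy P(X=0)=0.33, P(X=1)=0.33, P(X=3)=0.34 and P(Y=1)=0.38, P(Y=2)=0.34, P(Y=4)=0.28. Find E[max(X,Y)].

E[max(X,Y)] = Σ_x Σ_y max(x,y) · P(X=x)P(Y=y)
 = 1·0.1254 + 2·0.1122 + 4·0.0924 + 1·0.1254 + 2·0.1122 + 4·0.0924 + 3·0.1292 + 3·0.1156 + 4·0.0952
 = 0.1254 + 0.2244 + 0.3696 + 0.1254 + 0.2244 + 0.3696 + 0.3876 + 0.3468 + 0.3808
 = 2.554

2.554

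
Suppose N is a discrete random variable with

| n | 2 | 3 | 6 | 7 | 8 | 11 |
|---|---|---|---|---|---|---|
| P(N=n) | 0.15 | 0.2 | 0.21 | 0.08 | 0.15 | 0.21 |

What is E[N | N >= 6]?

8.2

P(N >= 6) = 0.21 + 0.08 + 0.15 + 0.21 = 0.65.
E[N | N >= 6] = [6·0.21 + 7·0.08 + 8·0.15 + 11·0.21] / 0.65
 = 5.33 / 0.65
 = 41/5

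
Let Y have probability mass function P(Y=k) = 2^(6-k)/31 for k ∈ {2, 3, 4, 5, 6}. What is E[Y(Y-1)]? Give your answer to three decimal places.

E[Y(Y-1)] = Σ y(y-1)·P(Y=y)
 = 2·16/31 + 6·8/31 + 12·4/31 + 20·2/31 + 30·1/31
 = 32/31 + 48/31 + 48/31 + 40/31 + 30/31
 = 198/31

6.387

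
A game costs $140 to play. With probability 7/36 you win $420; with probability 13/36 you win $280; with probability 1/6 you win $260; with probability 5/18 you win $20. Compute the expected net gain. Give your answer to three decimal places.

91.667

E[payout] = 420·7/36 + 280·13/36 + 260·1/6 + 20·5/18
 = 245/3 + 910/9 + 130/3 + 50/9
 = 695/3
Net = 695/3 - 140 = 275/3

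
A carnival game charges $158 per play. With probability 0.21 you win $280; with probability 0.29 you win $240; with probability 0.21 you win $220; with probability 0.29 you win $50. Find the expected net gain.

E[payout] = 280·0.21 + 240·0.29 + 220·0.21 + 50·0.29
 = 58.8 + 69.6 + 46.2 + 14.5
 = 189.1
Net = 189.1 - 158 = 31.1

31.1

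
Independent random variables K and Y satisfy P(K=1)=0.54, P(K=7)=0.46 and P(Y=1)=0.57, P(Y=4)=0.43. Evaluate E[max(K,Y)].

E[max(K,Y)] = Σ_k Σ_y max(k,y) · P(K=k)P(Y=y)
 = 1·0.3078 + 4·0.2322 + 7·0.2622 + 7·0.1978
 = 0.3078 + 0.9288 + 1.8354 + 1.3846
 = 4.4566

4.4566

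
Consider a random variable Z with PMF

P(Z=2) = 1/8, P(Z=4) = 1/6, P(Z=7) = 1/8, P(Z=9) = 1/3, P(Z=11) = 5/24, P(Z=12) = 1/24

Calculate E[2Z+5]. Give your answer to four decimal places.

E[2Z+5] = Σ (2z+5)·P(Z=z)
 = 9·1/8 + 13·1/6 + 19·1/8 + 23·1/3 + 27·5/24 + 29·1/24
 = 9/8 + 13/6 + 19/8 + 23/3 + 45/8 + 29/24
 = 121/6

20.1667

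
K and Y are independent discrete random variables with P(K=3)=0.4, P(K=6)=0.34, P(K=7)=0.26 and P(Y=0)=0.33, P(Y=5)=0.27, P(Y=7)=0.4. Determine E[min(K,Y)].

3.158

E[min(K,Y)] = Σ_k Σ_y min(k,y) · P(K=k)P(Y=y)
 = 0·0.132 + 3·0.108 + 3·0.16 + 0·0.1122 + 5·0.0918 + 6·0.136 + 0·0.0858 + 5·0.0702 + 7·0.104
 = 0 + 0.324 + 0.48 + 0 + 0.459 + 0.816 + 0 + 0.351 + 0.728
 = 3.158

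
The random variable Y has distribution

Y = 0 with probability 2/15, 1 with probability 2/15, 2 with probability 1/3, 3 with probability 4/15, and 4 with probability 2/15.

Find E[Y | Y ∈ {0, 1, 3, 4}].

2.2

P(Y ∈ {0, 1, 3, 4}) = 2/15 + 2/15 + 4/15 + 2/15 = 2/3.
E[Y | Y ∈ {0, 1, 3, 4}] = [0·2/15 + 1·2/15 + 3·4/15 + 4·2/15] / (2/3)
 = 22/15 / (2/3)
 = 11/5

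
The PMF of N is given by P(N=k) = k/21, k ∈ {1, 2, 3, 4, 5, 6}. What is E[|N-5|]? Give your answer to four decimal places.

1.2381

E[|N-5|] = Σ |n-5|·P(N=n)
 = 4·1/21 + 3·2/21 + 2·1/7 + 1·4/21 + 0·5/21 + 1·2/7
 = 4/21 + 2/7 + 2/7 + 4/21 + 0 + 2/7
 = 26/21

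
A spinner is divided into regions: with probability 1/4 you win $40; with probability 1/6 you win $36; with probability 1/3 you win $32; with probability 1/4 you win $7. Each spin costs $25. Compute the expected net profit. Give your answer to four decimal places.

3.4167

E[payout] = 40·1/4 + 36·1/6 + 32·1/3 + 7·1/4
 = 10 + 6 + 32/3 + 7/4
 = 341/12
Net = 341/12 - 25 = 41/12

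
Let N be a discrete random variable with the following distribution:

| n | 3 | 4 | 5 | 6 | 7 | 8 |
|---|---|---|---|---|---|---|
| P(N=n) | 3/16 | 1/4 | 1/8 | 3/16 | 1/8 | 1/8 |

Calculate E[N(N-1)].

E[N(N-1)] = Σ n(n-1)·P(N=n)
 = 6·3/16 + 12·1/4 + 20·1/8 + 30·3/16 + 42·1/8 + 56·1/8
 = 9/8 + 3 + 5/2 + 45/8 + 21/4 + 7
 = 49/2

24.5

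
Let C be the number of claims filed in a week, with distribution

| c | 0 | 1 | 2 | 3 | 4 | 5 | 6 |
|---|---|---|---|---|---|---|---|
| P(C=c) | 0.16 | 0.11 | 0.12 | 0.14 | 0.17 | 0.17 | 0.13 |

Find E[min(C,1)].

0.84

E[min(C,1)] = Σ min(c,1)·P(C=c)
 = 0·0.16 + 1·0.11 + 1·0.12 + 1·0.14 + 1·0.17 + 1·0.17 + 1·0.13
 = 0 + 0.11 + 0.12 + 0.14 + 0.17 + 0.17 + 0.13
 = 0.84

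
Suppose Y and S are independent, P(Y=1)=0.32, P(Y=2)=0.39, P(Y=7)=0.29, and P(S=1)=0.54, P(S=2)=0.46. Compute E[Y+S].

4.59

E[Y+S] = Σ_y Σ_s (y+s) · P(Y=y)P(S=s)
 = 2·0.1728 + 3·0.1472 + 3·0.2106 + 4·0.1794 + 8·0.1566 + 9·0.1334
 = 0.3456 + 0.4416 + 0.6318 + 0.7176 + 1.2528 + 1.2006
 = 4.59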